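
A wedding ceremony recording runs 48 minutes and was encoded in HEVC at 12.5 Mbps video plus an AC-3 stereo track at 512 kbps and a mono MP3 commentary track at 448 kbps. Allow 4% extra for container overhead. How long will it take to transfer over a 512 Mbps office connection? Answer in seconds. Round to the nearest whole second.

79 seconds

48 min = 2880 s
Audio total: 512 + 448 = 960 kbps = 0.960 Mbps.
Total bitrate: 13.460 Mbps.
File: 13.460 Mbps × 2880 s = 38764.8 Mb.
With 4% container overhead: ×1.04. → 40315.4 Mb.
At 512 Mbps: 40315.4 / 512 = 78.7 s ≈ 78.7 seconds.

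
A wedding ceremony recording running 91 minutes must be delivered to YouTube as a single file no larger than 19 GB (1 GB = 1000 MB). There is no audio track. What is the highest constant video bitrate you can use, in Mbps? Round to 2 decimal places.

27.84 Mbps

Budget: 19 GB = 152000.0 Mb.
91 min = 5460 s
Total bitrate budget: 152000.0 Mb / 5460 s = 27.839 Mbps.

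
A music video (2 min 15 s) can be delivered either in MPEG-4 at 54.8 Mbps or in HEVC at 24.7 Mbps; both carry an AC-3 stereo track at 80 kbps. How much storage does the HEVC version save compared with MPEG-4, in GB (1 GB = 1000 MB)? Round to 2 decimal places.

0.51 GB

2 min 15 s = 135 s
Audio: 80 kbps = 0.080 Mbps.
MPEG-4: 54.880 Mbps × 135 s = 7408.8 Mb = 0.926 GB.
HEVC: 24.780 Mbps × 135 s = 3345.3 Mb = 0.418 GB.
Saving: 0.926 − 0.418 = 0.508 GB.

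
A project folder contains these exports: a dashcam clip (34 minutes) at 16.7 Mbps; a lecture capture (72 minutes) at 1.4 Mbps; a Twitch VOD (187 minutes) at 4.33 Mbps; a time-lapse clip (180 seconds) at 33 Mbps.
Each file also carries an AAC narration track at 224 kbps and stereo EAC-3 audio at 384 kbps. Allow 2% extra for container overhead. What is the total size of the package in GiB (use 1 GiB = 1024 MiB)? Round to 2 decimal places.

Audio total: 224 + 384 = 608 kbps = 0.608 Mbps.
dashcam clip: 17.308 Mbps × 2040 s × 1.02 = 36014.5 Mb
lecture capture: 2.008 Mbps × 4320 s × 1.02 = 8848.1 Mb
Twitch VOD: 4.938 Mbps × 11220 s × 1.02 = 56512.4 Mb
time-lapse clip: 33.608 Mbps × 180 s × 1.02 = 6170.4 Mb
Total: 107545.4 Mb = 13443.2 MB.
= 12.52 GiB.

12.52 GiB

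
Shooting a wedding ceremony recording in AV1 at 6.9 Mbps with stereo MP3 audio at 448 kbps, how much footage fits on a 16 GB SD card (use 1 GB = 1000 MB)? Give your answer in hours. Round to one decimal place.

Audio: 448 kbps = 0.448 Mbps.
Total bitrate: 6.9 + 0.448 = 7.348 Mbps.
Capacity: 16 GB = 128,000 Mb.
Recording time: 128,000 / 7.348 = 17,420 s ≈ 4.84 hours.

4.8 hours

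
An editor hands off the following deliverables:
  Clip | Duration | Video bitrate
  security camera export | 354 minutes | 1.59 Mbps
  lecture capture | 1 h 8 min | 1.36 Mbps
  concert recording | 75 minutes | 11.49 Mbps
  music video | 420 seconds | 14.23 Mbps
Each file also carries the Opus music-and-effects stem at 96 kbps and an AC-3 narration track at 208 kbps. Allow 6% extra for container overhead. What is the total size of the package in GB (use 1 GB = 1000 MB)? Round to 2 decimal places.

Audio total: 96 + 208 = 304 kbps = 0.304 Mbps.
security camera export: 1.894 Mbps × 21240 s × 1.06 = 42642.3 Mb
lecture capture: 1.664 Mbps × 4080 s × 1.06 = 7196.5 Mb
concert recording: 11.794 Mbps × 4500 s × 1.06 = 56257.4 Mb
music video: 14.534 Mbps × 420 s × 1.06 = 6470.5 Mb
Total: 112566.7 Mb = 14070.8 MB.
= 14.07 GB.

14.07 GB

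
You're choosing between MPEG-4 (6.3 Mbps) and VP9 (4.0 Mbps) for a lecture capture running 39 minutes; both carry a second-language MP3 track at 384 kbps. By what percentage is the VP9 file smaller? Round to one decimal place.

39 min = 2340 s
Audio: 384 kbps = 0.384 Mbps.
MPEG-4: 6.684 Mbps × 2340 s = 15640.6 Mb = 1.955 GB.
VP9: 4.384 Mbps × 2340 s = 10258.6 Mb = 1.282 GB.
Reduction: (1 − 1.282/1.955) × 100 = 34.41%.

34.4%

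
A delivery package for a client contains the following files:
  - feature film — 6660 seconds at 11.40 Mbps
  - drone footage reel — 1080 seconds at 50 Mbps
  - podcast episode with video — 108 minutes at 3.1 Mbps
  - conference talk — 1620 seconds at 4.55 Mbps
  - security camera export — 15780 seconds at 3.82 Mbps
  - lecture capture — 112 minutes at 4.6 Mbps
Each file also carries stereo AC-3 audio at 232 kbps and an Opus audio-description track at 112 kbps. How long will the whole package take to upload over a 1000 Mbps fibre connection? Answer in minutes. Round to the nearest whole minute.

Audio total: 232 + 112 = 344 kbps = 0.344 Mbps.
feature film: 11.744 Mbps × 6660 s = 78215.0 Mb
drone footage reel: 50.344 Mbps × 1080 s = 54371.5 Mb
podcast episode with video: 3.444 Mbps × 6480 s = 22317.1 Mb
conference talk: 4.894 Mbps × 1620 s = 7928.3 Mb
security camera export: 4.164 Mbps × 15780 s = 65707.9 Mb
lecture capture: 4.944 Mbps × 6720 s = 33223.7 Mb
Total: 261763.6 Mb = 32720.4 MB.
At 1000 Mbps: 261763.6 / 1000 = 262 s ≈ 4.36 minutes.

4 minutes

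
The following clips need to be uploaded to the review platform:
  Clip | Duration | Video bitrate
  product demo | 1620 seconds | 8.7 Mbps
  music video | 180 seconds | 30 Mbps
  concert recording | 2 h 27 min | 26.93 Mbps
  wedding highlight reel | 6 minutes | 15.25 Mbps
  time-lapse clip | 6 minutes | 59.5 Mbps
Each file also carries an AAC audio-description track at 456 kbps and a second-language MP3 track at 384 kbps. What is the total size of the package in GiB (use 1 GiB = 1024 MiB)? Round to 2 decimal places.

Audio total: 456 + 384 = 840 kbps = 0.840 Mbps.
product demo: 9.540 Mbps × 1620 s = 15454.8 Mb
music video: 30.840 Mbps × 180 s = 5551.2 Mb
concert recording: 27.770 Mbps × 8820 s = 244931.4 Mb
wedding highlight reel: 16.090 Mbps × 360 s = 5792.4 Mb
time-lapse clip: 60.340 Mbps × 360 s = 21722.4 Mb
Total: 293452.2 Mb = 36681.5 MB.
= 34.16 GiB.

34.16 GiB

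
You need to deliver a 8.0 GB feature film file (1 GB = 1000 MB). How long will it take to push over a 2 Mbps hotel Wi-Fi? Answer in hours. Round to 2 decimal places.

File: 8.0 GB = 64000.0 Mb.
At 2 Mbps: 64000.0 / 2 = 32000.0 s ≈ 8.89 hours.

8.89 hours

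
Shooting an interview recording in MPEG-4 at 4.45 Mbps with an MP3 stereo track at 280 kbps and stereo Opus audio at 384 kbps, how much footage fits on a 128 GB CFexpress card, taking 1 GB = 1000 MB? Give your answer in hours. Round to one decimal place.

55.6 hours

Audio total: 280 + 384 = 664 kbps = 0.664 Mbps.
Total bitrate: 4.45 + 0.664 = 5.114 Mbps.
Capacity: 128 GB = 1,024,000 Mb.
Recording time: 1,024,000 / 5.114 = 200,235 s ≈ 55.6 hours.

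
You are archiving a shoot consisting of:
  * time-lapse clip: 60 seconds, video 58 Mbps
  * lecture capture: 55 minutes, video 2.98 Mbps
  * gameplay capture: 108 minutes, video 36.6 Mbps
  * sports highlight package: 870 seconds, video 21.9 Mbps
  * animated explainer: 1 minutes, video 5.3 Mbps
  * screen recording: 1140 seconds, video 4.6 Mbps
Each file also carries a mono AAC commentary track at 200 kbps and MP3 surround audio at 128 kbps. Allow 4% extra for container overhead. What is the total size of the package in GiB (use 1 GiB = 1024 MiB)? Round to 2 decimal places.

Audio total: 200 + 128 = 328 kbps = 0.328 Mbps.
time-lapse clip: 58.328 Mbps × 60 s × 1.04 = 3639.7 Mb
lecture capture: 3.308 Mbps × 3300 s × 1.04 = 11353.1 Mb
gameplay capture: 36.928 Mbps × 6480 s × 1.04 = 248865.2 Mb
sports highlight package: 22.228 Mbps × 870 s × 1.04 = 20111.9 Mb
animated explainer: 5.628 Mbps × 60 s × 1.04 = 351.2 Mb
screen recording: 4.928 Mbps × 1140 s × 1.04 = 5842.6 Mb
Total: 290163.6 Mb = 36270.5 MB.
= 33.78 GiB.

33.78 GiB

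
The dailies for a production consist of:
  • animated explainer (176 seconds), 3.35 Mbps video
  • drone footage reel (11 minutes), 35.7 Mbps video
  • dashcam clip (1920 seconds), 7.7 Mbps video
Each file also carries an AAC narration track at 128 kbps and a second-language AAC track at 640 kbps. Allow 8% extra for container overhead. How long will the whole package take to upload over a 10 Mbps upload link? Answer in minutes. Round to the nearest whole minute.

Audio total: 128 + 640 = 768 kbps = 0.768 Mbps.
animated explainer: 4.118 Mbps × 176 s × 1.08 = 782.7 Mb
drone footage reel: 36.468 Mbps × 660 s × 1.08 = 25994.4 Mb
dashcam clip: 8.468 Mbps × 1920 s × 1.08 = 17559.2 Mb
Total: 44336.4 Mb = 5542.0 MB.
At 10 Mbps: 44336.4 / 10 = 4434 s ≈ 73.9 minutes.

74 minutes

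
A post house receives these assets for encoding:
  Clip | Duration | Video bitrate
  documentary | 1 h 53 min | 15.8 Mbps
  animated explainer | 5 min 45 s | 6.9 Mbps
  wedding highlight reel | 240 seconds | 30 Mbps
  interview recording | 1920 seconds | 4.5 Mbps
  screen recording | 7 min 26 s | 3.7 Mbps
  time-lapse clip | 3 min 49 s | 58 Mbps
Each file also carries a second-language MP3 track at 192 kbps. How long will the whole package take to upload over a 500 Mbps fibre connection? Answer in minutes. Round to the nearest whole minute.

5 minutes

Audio: 192 kbps = 0.192 Mbps.
documentary: 15.992 Mbps × 6780 s = 108425.8 Mb
animated explainer: 7.092 Mbps × 345 s = 2446.7 Mb
wedding highlight reel: 30.192 Mbps × 240 s = 7246.1 Mb
interview recording: 4.692 Mbps × 1920 s = 9008.6 Mb
screen recording: 3.892 Mbps × 446 s = 1735.8 Mb
time-lapse clip: 58.192 Mbps × 229 s = 13326.0 Mb
Total: 142189.0 Mb = 17773.6 MB.
At 500 Mbps: 142189.0 / 500 = 284 s ≈ 4.74 minutes.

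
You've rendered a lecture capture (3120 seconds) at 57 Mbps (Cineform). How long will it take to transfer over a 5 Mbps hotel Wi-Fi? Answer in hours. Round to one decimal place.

File: 57.000 Mbps × 3120 s = 177840.0 Mb.
At 5 Mbps: 177840.0 / 5 = 35568.0 s ≈ 9.88 hours.

9.9 hours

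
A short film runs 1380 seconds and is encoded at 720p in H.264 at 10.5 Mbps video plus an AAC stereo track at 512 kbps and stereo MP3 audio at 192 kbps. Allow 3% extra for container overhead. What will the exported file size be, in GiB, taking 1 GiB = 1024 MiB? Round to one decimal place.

Audio total: 512 + 192 = 704 kbps = 0.704 Mbps.
Total bitrate: 10.5 + 0.704 = 11.204 Mbps.
Stream data: 11.204 Mbps × 1380 s = 15461.5 Mb.
With 3% container overhead: ×1.03.
15,925 Mb = 1,990,670,700 bytes ÷ 1,073,741,824 = 1.854 GiB.

1.9 GiB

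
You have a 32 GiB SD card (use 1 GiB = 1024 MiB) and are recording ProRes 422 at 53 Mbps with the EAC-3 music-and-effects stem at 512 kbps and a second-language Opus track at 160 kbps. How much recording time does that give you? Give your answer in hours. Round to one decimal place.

1.4 hours

Audio total: 512 + 160 = 672 kbps = 0.672 Mbps.
Total bitrate: 53 + 0.672 = 53.672 Mbps.
Capacity: 32 GiB = 274,878 Mb.
Recording time: 274,878 / 53.672 = 5,121 s ≈ 1.42 hours.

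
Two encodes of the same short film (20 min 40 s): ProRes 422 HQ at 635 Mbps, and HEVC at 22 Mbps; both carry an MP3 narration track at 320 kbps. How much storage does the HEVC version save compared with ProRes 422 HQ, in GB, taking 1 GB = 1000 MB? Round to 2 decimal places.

20 min 40 s = 1240 s
Audio: 320 kbps = 0.320 Mbps.
ProRes 422 HQ: 635.320 Mbps × 1240 s = 787796.8 Mb = 98.475 GB.
HEVC: 22.320 Mbps × 1240 s = 27676.8 Mb = 3.460 GB.
Saving: 98.475 − 3.460 = 95.015 GB.

95.02 GB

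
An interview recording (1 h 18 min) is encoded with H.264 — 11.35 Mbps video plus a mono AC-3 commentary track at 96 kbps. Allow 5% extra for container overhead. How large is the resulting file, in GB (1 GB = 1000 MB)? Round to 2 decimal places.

7.03 GB

1 h 18 min = 78 min = 4680 s
Audio: 96 kbps = 0.096 Mbps.
Total bitrate: 11.35 + 0.096 = 11.446 Mbps.
Stream data: 11.446 Mbps × 4680 s = 53567.3 Mb.
With 5% container overhead: ×1.05.
56,246 Mb ÷ 8 = 7,031 MB → 7.031 GB.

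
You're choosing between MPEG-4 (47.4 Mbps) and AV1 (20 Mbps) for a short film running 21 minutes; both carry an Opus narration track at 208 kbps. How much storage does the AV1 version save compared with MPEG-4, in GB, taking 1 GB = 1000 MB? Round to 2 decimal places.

21 min = 1260 s
Audio: 208 kbps = 0.208 Mbps.
MPEG-4: 47.608 Mbps × 1260 s = 59986.1 Mb = 7.498 GB.
AV1: 20.208 Mbps × 1260 s = 25462.1 Mb = 3.183 GB.
Saving: 7.498 − 3.183 = 4.316 GB.

4.32 GB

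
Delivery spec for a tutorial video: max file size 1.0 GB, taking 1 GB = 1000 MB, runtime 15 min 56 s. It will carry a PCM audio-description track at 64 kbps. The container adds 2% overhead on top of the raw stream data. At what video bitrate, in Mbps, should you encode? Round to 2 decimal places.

Budget: 1.0 GB = 8000.0 Mb.
Stream payload after overhead: 8000.0 / 1.02 = 7843.1 Mb.
15 min 56 s = 956 s
Total bitrate budget: 7843.1 Mb / 956 s = 8.204 Mbps.
Audio: 64 kbps = 0.064 Mbps.
Video: 8.204 − 0.064 = 8.140 Mbps.

8.14 Mbps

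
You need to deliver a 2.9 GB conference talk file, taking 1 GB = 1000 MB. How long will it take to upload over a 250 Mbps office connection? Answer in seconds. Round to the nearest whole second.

File: 2.9 GB = 23200.0 Mb.
At 250 Mbps: 23200.0 / 250 = 92.8 s ≈ 92.8 seconds.

93 seconds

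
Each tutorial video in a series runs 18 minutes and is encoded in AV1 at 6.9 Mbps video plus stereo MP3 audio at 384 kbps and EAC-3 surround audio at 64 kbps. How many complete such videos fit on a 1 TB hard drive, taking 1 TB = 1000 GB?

1008

18 min = 1080 s
Audio total: 384 + 64 = 448 kbps = 0.448 Mbps.
Total bitrate: 7.348 Mbps.
Per item: 7.348 Mbps × 1080 s = 7,936 Mb = 992.0 MB.
Capacity: 1 TB = 8,000,000 Mb; 1008.08 items → 1008 complete.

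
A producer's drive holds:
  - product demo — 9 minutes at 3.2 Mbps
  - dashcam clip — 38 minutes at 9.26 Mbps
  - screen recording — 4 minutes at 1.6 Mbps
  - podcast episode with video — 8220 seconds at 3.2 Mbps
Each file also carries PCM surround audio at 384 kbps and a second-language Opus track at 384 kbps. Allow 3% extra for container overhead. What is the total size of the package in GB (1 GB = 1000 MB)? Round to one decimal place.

7.5 GB

Audio total: 384 + 384 = 768 kbps = 0.768 Mbps.
product demo: 3.968 Mbps × 540 s × 1.03 = 2207.0 Mb
dashcam clip: 10.028 Mbps × 2280 s × 1.03 = 23549.8 Mb
screen recording: 2.368 Mbps × 240 s × 1.03 = 585.4 Mb
podcast episode with video: 3.968 Mbps × 8220 s × 1.03 = 33595.5 Mb
Total: 59937.6 Mb = 7492.2 MB.
= 7.492 GB.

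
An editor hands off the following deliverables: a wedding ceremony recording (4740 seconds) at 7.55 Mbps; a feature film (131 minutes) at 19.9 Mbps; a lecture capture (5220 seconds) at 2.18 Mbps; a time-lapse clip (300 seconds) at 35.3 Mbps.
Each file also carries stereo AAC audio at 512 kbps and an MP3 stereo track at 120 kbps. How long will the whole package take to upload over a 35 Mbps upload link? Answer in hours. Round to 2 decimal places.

Audio total: 512 + 120 = 632 kbps = 0.632 Mbps.
wedding ceremony recording: 8.182 Mbps × 4740 s = 38782.7 Mb
feature film: 20.532 Mbps × 7860 s = 161381.5 Mb
lecture capture: 2.812 Mbps × 5220 s = 14678.6 Mb
time-lapse clip: 35.932 Mbps × 300 s = 10779.6 Mb
Total: 225622.4 Mb = 28202.8 MB.
At 35 Mbps: 225622.4 / 35 = 6446 s ≈ 1.79 hours.

1.79 hours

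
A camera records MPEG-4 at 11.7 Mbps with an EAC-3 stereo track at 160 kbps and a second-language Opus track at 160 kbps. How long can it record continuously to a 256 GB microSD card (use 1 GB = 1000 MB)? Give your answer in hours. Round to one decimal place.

47.3 hours

Audio total: 160 + 160 = 320 kbps = 0.320 Mbps.
Total bitrate: 11.7 + 0.320 = 12.020 Mbps.
Capacity: 256 GB = 2,048,000 Mb.
Recording time: 2,048,000 / 12.020 = 170,383 s ≈ 47.3 hours.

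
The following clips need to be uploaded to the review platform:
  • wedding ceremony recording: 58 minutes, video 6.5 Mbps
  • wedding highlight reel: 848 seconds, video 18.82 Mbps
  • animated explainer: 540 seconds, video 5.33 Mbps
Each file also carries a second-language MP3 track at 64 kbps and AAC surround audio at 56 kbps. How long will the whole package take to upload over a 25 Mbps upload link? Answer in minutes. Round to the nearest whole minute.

Audio total: 64 + 56 = 120 kbps = 0.120 Mbps.
wedding ceremony recording: 6.620 Mbps × 3480 s = 23037.6 Mb
wedding highlight reel: 18.940 Mbps × 848 s = 16061.1 Mb
animated explainer: 5.450 Mbps × 540 s = 2943.0 Mb
Total: 42041.7 Mb = 5255.2 MB.
At 25 Mbps: 42041.7 / 25 = 1682 s ≈ 28 minutes.

28 minutes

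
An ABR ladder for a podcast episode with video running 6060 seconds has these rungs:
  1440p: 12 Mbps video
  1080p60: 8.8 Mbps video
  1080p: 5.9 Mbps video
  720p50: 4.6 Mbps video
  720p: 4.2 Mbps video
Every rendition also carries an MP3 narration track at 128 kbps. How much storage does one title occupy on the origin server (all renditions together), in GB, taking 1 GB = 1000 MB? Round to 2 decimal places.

Audio: 128 kbps = 0.128 Mbps.
Sum of rendition bitrates: (12+0.128) + (8.8+0.128) + (5.9+0.128) + (4.6+0.128) + (4.2+0.128) = 36.140 Mbps.
× 6060 s = 219,008 Mb = 27,376 MB = 27.38 GB.

27.38 GB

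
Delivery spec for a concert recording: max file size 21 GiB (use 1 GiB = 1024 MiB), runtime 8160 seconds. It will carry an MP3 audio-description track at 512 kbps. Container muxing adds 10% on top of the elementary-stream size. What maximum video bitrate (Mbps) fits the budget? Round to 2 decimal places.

Budget: 21 GiB = 180388.6 Mb.
Stream payload after overhead: 180388.6 / 1.10 = 163989.7 Mb.
Total bitrate budget: 163989.7 Mb / 8160 s = 20.097 Mbps.
Audio: 512 kbps = 0.512 Mbps.
Video: 20.097 − 0.512 = 19.585 Mbps.

19.58 Mbps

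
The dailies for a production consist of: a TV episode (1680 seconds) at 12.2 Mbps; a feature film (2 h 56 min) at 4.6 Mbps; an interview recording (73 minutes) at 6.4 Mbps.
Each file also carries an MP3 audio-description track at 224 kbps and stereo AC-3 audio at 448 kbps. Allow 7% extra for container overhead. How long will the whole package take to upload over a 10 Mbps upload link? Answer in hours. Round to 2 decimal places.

Audio total: 224 + 448 = 672 kbps = 0.672 Mbps.
TV episode: 12.872 Mbps × 1680 s × 1.07 = 23138.7 Mb
feature film: 5.272 Mbps × 10560 s × 1.07 = 59569.4 Mb
interview recording: 7.072 Mbps × 4380 s × 1.07 = 33143.6 Mb
Total: 115851.7 Mb = 14481.5 MB.
At 10 Mbps: 115851.7 / 10 = 11585 s ≈ 3.22 hours.

3.22 hours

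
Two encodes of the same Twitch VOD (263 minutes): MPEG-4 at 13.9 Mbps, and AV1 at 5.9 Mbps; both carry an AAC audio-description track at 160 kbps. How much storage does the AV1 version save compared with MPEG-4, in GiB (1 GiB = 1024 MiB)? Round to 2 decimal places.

14.70 GiB

263 min = 15780 s
Audio: 160 kbps = 0.160 Mbps.
MPEG-4: 14.060 Mbps × 15780 s = 221866.8 Mb = 25.829 GiB.
AV1: 6.060 Mbps × 15780 s = 95626.8 Mb = 11.132 GiB.
Saving: 25.829 − 11.132 = 14.696 GiB.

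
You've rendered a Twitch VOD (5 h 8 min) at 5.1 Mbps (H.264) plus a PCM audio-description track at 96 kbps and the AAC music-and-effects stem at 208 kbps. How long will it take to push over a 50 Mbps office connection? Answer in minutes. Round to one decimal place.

33.3 minutes

5 h 8 min = 308 min = 18480 s
Audio total: 96 + 208 = 304 kbps = 0.304 Mbps.
Total bitrate: 5.404 Mbps.
File: 5.404 Mbps × 18480 s = 99865.9 Mb.
At 50 Mbps: 99865.9 / 50 = 1997.3 s ≈ 33.3 minutes.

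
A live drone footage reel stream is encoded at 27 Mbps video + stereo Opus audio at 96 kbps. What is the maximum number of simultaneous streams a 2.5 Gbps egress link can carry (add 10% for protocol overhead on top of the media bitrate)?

Audio: 96 kbps = 0.096 Mbps.
Per-viewer media rate: 27.096 Mbps.
On the wire with 10% overhead: 29.806 Mbps.
2.5 Gbps = 2,500 Mbps; 2,500 / 29.806 = 83.88 → 83 viewers.

83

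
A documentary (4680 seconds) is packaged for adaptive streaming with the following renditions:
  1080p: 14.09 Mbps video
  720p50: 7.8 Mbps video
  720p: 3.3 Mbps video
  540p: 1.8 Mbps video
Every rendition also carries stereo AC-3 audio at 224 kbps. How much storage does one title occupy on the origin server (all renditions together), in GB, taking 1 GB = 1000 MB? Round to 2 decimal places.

Audio: 224 kbps = 0.224 Mbps.
Sum of rendition bitrates: (14.09+0.224) + (7.8+0.224) + (3.3+0.224) + (1.8+0.224) = 27.886 Mbps.
× 4680 s = 130,506 Mb = 16,313 MB = 16.31 GB.

16.31 GB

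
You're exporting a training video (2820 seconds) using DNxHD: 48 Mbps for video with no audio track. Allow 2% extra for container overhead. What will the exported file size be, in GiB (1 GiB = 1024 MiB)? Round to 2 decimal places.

Total bitrate: 48 Mbps.
Stream data: 48.000 Mbps × 2820 s = 135360.0 Mb.
With 2% container overhead: ×1.02.
138,067 Mb = 17,258,400,000 bytes ÷ 1,073,741,824 = 16.07 GiB.

16.07 GiB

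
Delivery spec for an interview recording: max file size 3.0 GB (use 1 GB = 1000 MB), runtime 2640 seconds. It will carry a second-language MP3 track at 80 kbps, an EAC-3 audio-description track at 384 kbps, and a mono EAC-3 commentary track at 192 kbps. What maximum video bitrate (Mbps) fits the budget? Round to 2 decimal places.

8.43 Mbps

Budget: 3.0 GB = 24000.0 Mb.
Total bitrate budget: 24000.0 Mb / 2640 s = 9.091 Mbps.
Audio total: 80 + 384 + 192 = 656 kbps = 0.656 Mbps.
Video: 9.091 − 0.656 = 8.435 Mbps.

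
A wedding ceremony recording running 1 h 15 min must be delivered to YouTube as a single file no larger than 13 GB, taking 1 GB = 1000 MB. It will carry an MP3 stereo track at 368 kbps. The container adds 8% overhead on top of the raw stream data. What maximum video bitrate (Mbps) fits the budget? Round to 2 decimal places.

21.03 Mbps

Budget: 13 GB = 104000.0 Mb.
Stream payload after overhead: 104000.0 / 1.08 = 96296.3 Mb.
1 h 15 min = 75 min = 4500 s
Total bitrate budget: 96296.3 Mb / 4500 s = 21.399 Mbps.
Audio: 368 kbps = 0.368 Mbps.
Video: 21.399 − 0.368 = 21.031 Mbps.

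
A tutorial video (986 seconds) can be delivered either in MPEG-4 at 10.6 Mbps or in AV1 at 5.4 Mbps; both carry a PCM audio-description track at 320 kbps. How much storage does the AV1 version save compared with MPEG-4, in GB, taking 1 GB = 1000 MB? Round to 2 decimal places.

Audio: 320 kbps = 0.320 Mbps.
MPEG-4: 10.920 Mbps × 986 s = 10767.1 Mb = 1.346 GB.
AV1: 5.720 Mbps × 986 s = 5639.9 Mb = 0.705 GB.
Saving: 1.346 − 0.705 = 0.641 GB.

0.64 GB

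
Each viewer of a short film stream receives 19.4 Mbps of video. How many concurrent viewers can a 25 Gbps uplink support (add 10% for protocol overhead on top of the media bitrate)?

On the wire with 10% overhead: 21.340 Mbps.
25 Gbps = 25,000 Mbps; 25,000 / 21.340 = 1171.51 → 1171 viewers.

1171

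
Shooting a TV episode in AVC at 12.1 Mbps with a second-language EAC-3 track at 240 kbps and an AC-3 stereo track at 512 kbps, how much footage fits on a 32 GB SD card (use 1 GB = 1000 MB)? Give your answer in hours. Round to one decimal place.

Audio total: 240 + 512 = 752 kbps = 0.752 Mbps.
Total bitrate: 12.1 + 0.752 = 12.852 Mbps.
Capacity: 32 GB = 256,000 Mb.
Recording time: 256,000 / 12.852 = 19,919 s ≈ 5.53 hours.

5.5 hours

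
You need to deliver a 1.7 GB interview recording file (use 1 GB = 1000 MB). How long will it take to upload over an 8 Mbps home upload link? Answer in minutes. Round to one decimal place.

File: 1.7 GB = 13600.0 Mb.
At 8 Mbps: 13600.0 / 8 = 1700.0 s ≈ 28.3 minutes.

28.3 minutes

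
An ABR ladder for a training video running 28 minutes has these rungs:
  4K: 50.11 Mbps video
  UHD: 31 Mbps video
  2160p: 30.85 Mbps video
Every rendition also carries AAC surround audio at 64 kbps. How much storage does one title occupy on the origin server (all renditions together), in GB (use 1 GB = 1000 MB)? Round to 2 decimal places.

23.55 GB

28 min = 1680 s
Audio: 64 kbps = 0.064 Mbps.
Sum of rendition bitrates: (50.11+0.064) + (31+0.064) + (30.85+0.064) = 112.152 Mbps.
× 1680 s = 188,415 Mb = 23,552 MB = 23.55 GB.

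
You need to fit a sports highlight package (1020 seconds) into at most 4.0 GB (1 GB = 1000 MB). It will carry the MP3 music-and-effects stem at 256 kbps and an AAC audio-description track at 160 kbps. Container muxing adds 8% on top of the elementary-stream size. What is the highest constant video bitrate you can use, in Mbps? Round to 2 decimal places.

Budget: 4.0 GB = 32000.0 Mb.
Stream payload after overhead: 32000.0 / 1.08 = 29629.6 Mb.
Total bitrate budget: 29629.6 Mb / 1020 s = 29.049 Mbps.
Audio total: 256 + 160 = 416 kbps = 0.416 Mbps.
Video: 29.049 − 0.416 = 28.633 Mbps.

28.63 Mbps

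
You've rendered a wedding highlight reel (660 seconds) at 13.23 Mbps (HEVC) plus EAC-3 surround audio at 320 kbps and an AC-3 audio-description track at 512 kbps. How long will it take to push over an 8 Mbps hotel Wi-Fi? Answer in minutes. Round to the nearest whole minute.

19 minutes

Audio total: 320 + 512 = 832 kbps = 0.832 Mbps.
Total bitrate: 14.062 Mbps.
File: 14.062 Mbps × 660 s = 9280.9 Mb.
At 8 Mbps: 9280.9 / 8 = 1160.1 s ≈ 19.3 minutes.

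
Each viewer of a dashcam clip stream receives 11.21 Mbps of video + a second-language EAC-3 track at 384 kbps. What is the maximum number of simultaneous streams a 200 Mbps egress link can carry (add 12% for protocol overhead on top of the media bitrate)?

Audio: 384 kbps = 0.384 Mbps.
Per-viewer media rate: 11.594 Mbps.
On the wire with 12% overhead: 12.985 Mbps.
200 Mbps = 200.0 Mbps; 200.0 / 12.985 = 15.40 → 15 viewers.

15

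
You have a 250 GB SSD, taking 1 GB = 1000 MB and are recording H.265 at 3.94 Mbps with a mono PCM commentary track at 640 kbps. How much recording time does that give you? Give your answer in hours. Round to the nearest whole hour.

Audio: 640 kbps = 0.640 Mbps.
Total bitrate: 3.94 + 0.640 = 4.580 Mbps.
Capacity: 250 GB = 2,000,000 Mb.
Recording time: 2,000,000 / 4.580 = 436,681 s ≈ 121 hours.

121 hours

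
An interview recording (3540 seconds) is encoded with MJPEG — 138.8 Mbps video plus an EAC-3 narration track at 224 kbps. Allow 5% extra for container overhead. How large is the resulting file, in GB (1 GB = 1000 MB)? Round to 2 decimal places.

Audio: 224 kbps = 0.224 Mbps.
Total bitrate: 138.8 + 0.224 = 139.024 Mbps.
Stream data: 139.024 Mbps × 3540 s = 492145.0 Mb.
With 5% container overhead: ×1.05.
516,752 Mb ÷ 8 = 64,594 MB → 64.59 GB.

64.59 GB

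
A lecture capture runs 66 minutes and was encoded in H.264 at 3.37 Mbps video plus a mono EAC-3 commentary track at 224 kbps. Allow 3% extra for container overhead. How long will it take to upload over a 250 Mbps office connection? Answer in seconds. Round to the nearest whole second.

59 seconds

66 min = 3960 s
Audio: 224 kbps = 0.224 Mbps.
Total bitrate: 3.594 Mbps.
File: 3.594 Mbps × 3960 s = 14232.2 Mb.
With 3% container overhead: ×1.03. → 14659.2 Mb.
At 250 Mbps: 14659.2 / 250 = 58.6 s ≈ 58.6 seconds.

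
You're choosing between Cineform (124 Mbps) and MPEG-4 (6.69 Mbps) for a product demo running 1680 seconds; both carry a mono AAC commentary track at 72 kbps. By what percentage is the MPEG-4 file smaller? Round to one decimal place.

94.5%

Audio: 72 kbps = 0.072 Mbps.
Cineform: 124.072 Mbps × 1680 s = 208441.0 Mb = 26.055 GB.
MPEG-4: 6.762 Mbps × 1680 s = 11360.2 Mb = 1.420 GB.
Reduction: (1 − 1.420/26.055) × 100 = 94.55%.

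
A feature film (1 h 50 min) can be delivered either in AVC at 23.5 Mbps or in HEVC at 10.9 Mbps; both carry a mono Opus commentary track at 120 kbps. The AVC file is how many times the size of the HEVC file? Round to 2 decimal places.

2.14

1 h 50 min = 110 min = 6600 s
Audio: 120 kbps = 0.120 Mbps.
AVC: 23.620 Mbps × 6600 s = 155892.0 Mb = 18.148 GiB.
HEVC: 11.020 Mbps × 6600 s = 72732.0 Mb = 8.467 GiB.
Ratio: 18.148 / 8.467 = 2.143.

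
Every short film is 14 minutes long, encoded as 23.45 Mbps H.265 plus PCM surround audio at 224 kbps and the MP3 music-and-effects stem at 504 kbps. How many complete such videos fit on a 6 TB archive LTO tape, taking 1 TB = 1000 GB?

2363

14 min = 840 s
Audio total: 224 + 504 = 728 kbps = 0.728 Mbps.
Total bitrate: 24.178 Mbps.
Per item: 24.178 Mbps × 840 s = 20,310 Mb = 2,539 MB.
Capacity: 6 TB = 48,000,000 Mb; 2363.42 items → 2363 complete.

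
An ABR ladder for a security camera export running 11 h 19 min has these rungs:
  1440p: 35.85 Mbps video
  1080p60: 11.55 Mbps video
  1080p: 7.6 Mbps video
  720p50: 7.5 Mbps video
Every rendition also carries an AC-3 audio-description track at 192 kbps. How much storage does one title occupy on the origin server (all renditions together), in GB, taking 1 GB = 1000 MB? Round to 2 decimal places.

322.19 GB

11 h 19 min = 679 min = 40740 s
Audio: 192 kbps = 0.192 Mbps.
Sum of rendition bitrates: (35.85+0.192) + (11.55+0.192) + (7.6+0.192) + (7.5+0.192) = 63.268 Mbps.
× 40740 s = 2,577,538 Mb = 322,192 MB = 322.2 GB.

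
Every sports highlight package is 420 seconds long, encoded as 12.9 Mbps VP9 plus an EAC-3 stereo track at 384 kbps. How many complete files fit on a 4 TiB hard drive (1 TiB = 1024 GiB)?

Audio: 384 kbps = 0.384 Mbps.
Total bitrate: 13.284 Mbps.
Per item: 13.284 Mbps × 420 s = 5,579 Mb = 697.4 MB.
Capacity: 4 TiB = 35,184,372 Mb; 6306.26 items → 6306 complete.

6306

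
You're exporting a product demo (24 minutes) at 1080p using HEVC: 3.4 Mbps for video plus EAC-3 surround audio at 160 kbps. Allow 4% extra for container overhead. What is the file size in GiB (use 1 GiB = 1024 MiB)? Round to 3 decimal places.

24 min = 1440 s
Audio: 160 kbps = 0.160 Mbps.
Total bitrate: 3.4 + 0.160 = 3.560 Mbps.
Stream data: 3.560 Mbps × 1440 s = 5126.4 Mb.
With 4% container overhead: ×1.04.
5,331 Mb = 666,432,000 bytes ÷ 1,073,741,824 = 0.6207 GiB.

0.621 GiB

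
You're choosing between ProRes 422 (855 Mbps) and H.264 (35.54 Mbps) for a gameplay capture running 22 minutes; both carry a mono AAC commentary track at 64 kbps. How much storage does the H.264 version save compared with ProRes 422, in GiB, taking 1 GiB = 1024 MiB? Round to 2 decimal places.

22 min = 1320 s
Audio: 64 kbps = 0.064 Mbps.
ProRes 422: 855.064 Mbps × 1320 s = 1128684.5 Mb = 131.396 GiB.
H.264: 35.604 Mbps × 1320 s = 46997.3 Mb = 5.471 GiB.
Saving: 131.396 − 5.471 = 125.925 GiB.

125.92 GiB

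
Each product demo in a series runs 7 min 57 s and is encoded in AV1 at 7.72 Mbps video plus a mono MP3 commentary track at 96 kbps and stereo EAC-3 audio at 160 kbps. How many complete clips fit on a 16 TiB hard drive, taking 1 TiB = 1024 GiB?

36991

7 min 57 s = 477 s
Audio total: 96 + 160 = 256 kbps = 0.256 Mbps.
Total bitrate: 7.976 Mbps.
Per item: 7.976 Mbps × 477 s = 3,805 Mb = 475.6 MB.
Capacity: 16 TiB = 140,737,488 Mb; 36991.87 items → 36991 complete.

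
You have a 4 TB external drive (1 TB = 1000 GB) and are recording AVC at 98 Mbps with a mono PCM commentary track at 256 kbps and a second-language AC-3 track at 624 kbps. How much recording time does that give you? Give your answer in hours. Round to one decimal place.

89.9 hours

Audio total: 256 + 624 = 880 kbps = 0.880 Mbps.
Total bitrate: 98 + 0.880 = 98.880 Mbps.
Capacity: 4 TB = 32,000,000 Mb.
Recording time: 32,000,000 / 98.880 = 323,625 s ≈ 89.9 hours.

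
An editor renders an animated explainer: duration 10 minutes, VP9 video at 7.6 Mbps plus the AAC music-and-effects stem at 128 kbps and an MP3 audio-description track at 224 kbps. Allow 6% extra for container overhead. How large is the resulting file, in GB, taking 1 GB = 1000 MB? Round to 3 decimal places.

0.632 GB

10 min = 600 s
Audio total: 128 + 224 = 352 kbps = 0.352 Mbps.
Total bitrate: 7.6 + 0.352 = 7.952 Mbps.
Stream data: 7.952 Mbps × 600 s = 4771.2 Mb.
With 6% container overhead: ×1.06.
5,057 Mb ÷ 8 = 632.2 MB → 0.6322 GB.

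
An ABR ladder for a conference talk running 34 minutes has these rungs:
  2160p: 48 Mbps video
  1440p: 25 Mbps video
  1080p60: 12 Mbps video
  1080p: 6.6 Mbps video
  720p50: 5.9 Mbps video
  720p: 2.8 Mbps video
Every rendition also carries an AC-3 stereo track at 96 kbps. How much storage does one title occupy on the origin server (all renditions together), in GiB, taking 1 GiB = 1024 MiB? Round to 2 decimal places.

23.96 GiB

34 min = 2040 s
Audio: 96 kbps = 0.096 Mbps.
Sum of rendition bitrates: (48+0.096) + (25+0.096) + (12+0.096) + (6.6+0.096) + (5.9+0.096) + (2.8+0.096) = 100.876 Mbps.
× 2040 s = 205,787 Mb = 25,723 MB = 23.96 GiB.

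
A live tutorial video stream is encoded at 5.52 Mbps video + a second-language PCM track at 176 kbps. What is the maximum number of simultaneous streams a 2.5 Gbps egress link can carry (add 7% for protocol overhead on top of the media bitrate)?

410

Audio: 176 kbps = 0.176 Mbps.
Per-viewer media rate: 5.696 Mbps.
On the wire with 7% overhead: 6.095 Mbps.
2.5 Gbps = 2,500 Mbps; 2,500 / 6.095 = 410.19 → 410 viewers.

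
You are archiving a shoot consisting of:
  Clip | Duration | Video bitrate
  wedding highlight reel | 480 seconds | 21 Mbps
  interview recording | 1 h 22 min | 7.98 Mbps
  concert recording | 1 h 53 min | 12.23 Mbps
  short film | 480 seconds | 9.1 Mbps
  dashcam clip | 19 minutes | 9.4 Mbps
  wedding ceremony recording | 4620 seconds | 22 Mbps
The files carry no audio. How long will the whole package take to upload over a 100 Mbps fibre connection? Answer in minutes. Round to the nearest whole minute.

41 minutes

wedding highlight reel: 21.000 Mbps × 480 s = 10080.0 Mb
interview recording: 7.980 Mbps × 4920 s = 39261.6 Mb
concert recording: 12.230 Mbps × 6780 s = 82919.4 Mb
short film: 9.100 Mbps × 480 s = 4368.0 Mb
dashcam clip: 9.400 Mbps × 1140 s = 10716.0 Mb
wedding ceremony recording: 22.000 Mbps × 4620 s = 101640.0 Mb
Total: 248985.0 Mb = 31123.1 MB.
At 100 Mbps: 248985.0 / 100 = 2490 s ≈ 41.5 minutes.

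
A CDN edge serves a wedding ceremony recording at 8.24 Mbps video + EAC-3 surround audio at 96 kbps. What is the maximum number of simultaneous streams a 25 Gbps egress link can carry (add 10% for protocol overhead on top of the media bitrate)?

2726

Audio: 96 kbps = 0.096 Mbps.
Per-viewer media rate: 8.336 Mbps.
On the wire with 10% overhead: 9.170 Mbps.
25 Gbps = 25,000 Mbps; 25,000 / 9.170 = 2726.40 → 2726 viewers.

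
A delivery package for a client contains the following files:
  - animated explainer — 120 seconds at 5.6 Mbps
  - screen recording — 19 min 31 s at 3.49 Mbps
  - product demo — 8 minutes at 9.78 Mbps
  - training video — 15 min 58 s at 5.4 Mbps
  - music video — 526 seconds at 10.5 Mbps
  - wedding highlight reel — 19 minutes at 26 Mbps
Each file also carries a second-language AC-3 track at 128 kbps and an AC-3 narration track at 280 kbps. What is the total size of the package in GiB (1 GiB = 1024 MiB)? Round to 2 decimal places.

6.00 GiB

Audio total: 128 + 280 = 408 kbps = 0.408 Mbps.
animated explainer: 6.008 Mbps × 120 s = 721.0 Mb
screen recording: 3.898 Mbps × 1171 s = 4564.6 Mb
product demo: 10.188 Mbps × 480 s = 4890.2 Mb
training video: 5.808 Mbps × 958 s = 5564.1 Mb
music video: 10.908 Mbps × 526 s = 5737.6 Mb
wedding highlight reel: 26.408 Mbps × 1140 s = 30105.1 Mb
Total: 51582.6 Mb = 6447.8 MB.
= 6.005 GiB.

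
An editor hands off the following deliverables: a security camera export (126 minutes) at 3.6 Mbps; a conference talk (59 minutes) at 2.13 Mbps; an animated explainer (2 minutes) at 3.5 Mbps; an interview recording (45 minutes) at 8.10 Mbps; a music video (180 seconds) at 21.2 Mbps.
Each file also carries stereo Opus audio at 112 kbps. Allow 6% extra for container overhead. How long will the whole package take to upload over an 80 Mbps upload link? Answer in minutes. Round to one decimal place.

Audio: 112 kbps = 0.112 Mbps.
security camera export: 3.712 Mbps × 7560 s × 1.06 = 29746.5 Mb
conference talk: 2.242 Mbps × 3540 s × 1.06 = 8412.9 Mb
animated explainer: 3.612 Mbps × 120 s × 1.06 = 459.4 Mb
interview recording: 8.212 Mbps × 2700 s × 1.06 = 23502.7 Mb
music video: 21.312 Mbps × 180 s × 1.06 = 4066.3 Mb
Total: 66187.9 Mb = 8273.5 MB.
At 80 Mbps: 66187.9 / 80 = 827 s ≈ 13.8 minutes.

13.8 minutes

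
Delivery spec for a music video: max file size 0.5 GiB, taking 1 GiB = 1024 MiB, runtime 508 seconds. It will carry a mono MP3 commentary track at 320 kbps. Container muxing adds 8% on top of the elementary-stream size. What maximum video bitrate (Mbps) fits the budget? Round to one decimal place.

Budget: 0.5 GiB = 4295.0 Mb.
Stream payload after overhead: 4295.0 / 1.08 = 3976.8 Mb.
Total bitrate budget: 3976.8 Mb / 508 s = 7.828 Mbps.
Audio: 320 kbps = 0.320 Mbps.
Video: 7.828 − 0.320 = 7.508 Mbps.

7.5 Mbps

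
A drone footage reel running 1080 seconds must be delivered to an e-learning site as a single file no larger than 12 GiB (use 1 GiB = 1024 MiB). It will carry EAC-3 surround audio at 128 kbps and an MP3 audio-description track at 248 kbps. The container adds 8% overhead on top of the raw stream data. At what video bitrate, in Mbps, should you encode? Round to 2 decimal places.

Budget: 12 GiB = 103079.2 Mb.
Stream payload after overhead: 103079.2 / 1.08 = 95443.7 Mb.
Total bitrate budget: 95443.7 Mb / 1080 s = 88.374 Mbps.
Audio total: 128 + 248 = 376 kbps = 0.376 Mbps.
Video: 88.374 − 0.376 = 87.998 Mbps.

88.00 Mbps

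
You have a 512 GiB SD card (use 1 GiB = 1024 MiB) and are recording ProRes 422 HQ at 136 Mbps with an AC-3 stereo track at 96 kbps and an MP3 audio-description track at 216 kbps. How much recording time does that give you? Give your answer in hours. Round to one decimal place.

Audio total: 96 + 216 = 312 kbps = 0.312 Mbps.
Total bitrate: 136 + 0.312 = 136.312 Mbps.
Capacity: 512 GiB = 4,398,047 Mb.
Recording time: 4,398,047 / 136.312 = 32,265 s ≈ 8.96 hours.

9.0 hours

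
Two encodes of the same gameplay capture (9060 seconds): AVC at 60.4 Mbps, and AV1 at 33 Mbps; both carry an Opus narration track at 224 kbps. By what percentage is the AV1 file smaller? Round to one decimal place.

45.2%

Audio: 224 kbps = 0.224 Mbps.
AVC: 60.624 Mbps × 9060 s = 549253.4 Mb = 63.942 GiB.
AV1: 33.224 Mbps × 9060 s = 301009.4 Mb = 35.042 GiB.
Reduction: (1 − 35.042/63.942) × 100 = 45.20%.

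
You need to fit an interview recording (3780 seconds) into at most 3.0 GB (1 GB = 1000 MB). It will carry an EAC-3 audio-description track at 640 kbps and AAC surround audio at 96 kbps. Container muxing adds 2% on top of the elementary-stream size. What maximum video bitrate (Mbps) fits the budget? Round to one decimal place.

5.5 Mbps

Budget: 3.0 GB = 24000.0 Mb.
Stream payload after overhead: 24000.0 / 1.02 = 23529.4 Mb.
Total bitrate budget: 23529.4 Mb / 3780 s = 6.225 Mbps.
Audio total: 640 + 96 = 736 kbps = 0.736 Mbps.
Video: 6.225 − 0.736 = 5.489 Mbps.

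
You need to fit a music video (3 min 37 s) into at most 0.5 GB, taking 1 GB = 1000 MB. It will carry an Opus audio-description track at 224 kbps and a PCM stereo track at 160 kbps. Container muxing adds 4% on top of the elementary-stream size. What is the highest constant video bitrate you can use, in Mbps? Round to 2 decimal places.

Budget: 0.5 GB = 4000.0 Mb.
Stream payload after overhead: 4000.0 / 1.04 = 3846.2 Mb.
3 min 37 s = 217 s
Total bitrate budget: 3846.2 Mb / 217 s = 17.724 Mbps.
Audio total: 224 + 160 = 384 kbps = 0.384 Mbps.
Video: 17.724 − 0.384 = 17.340 Mbps.

17.34 Mbps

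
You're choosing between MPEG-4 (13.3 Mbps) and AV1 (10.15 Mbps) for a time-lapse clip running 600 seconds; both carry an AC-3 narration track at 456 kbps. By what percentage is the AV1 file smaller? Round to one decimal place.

22.9%

Audio: 456 kbps = 0.456 Mbps.
MPEG-4: 13.756 Mbps × 600 s = 8253.6 Mb = 0.961 GiB.
AV1: 10.606 Mbps × 600 s = 6363.6 Mb = 0.741 GiB.
Reduction: (1 − 0.741/0.961) × 100 = 22.90%.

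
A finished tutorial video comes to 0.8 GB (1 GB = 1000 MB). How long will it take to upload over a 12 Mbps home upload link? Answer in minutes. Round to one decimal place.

File: 0.8 GB = 6400.0 Mb.
At 12 Mbps: 6400.0 / 12 = 533.3 s ≈ 8.89 minutes.

8.9 minutes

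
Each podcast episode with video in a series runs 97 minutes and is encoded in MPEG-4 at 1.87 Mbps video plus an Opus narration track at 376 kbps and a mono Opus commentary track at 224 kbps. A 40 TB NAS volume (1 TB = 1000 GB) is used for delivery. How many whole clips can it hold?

22260

97 min = 5820 s
Audio total: 376 + 224 = 600 kbps = 0.600 Mbps.
Total bitrate: 2.470 Mbps.
Per item: 2.470 Mbps × 5820 s = 14,375 Mb = 1,797 MB.
Capacity: 40 TB = 320,000,000 Mb; 22260.25 items → 22260 complete.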